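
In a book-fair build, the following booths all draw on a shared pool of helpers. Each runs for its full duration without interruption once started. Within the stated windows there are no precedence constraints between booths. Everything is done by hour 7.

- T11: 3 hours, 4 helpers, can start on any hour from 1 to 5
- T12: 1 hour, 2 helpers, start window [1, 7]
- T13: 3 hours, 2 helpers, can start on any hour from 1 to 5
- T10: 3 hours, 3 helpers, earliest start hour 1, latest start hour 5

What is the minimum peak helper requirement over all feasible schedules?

5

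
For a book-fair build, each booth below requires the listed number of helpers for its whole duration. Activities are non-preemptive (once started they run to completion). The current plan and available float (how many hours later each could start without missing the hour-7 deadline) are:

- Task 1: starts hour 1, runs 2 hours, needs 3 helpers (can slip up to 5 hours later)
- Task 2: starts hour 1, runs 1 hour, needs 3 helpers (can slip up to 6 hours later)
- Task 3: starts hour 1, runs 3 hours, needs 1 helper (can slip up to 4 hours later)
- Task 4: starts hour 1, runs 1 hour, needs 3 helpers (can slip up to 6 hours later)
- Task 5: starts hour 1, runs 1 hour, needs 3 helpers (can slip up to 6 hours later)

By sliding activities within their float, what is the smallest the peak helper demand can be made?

4

Early-start (Task 1@1, Task 2@1, Task 3@1, Task 4@1, Task 5@1) gives peak 13: h1:13  h2:4  h3:1  h4:0  h5:0  h6:0  h7:0.
Shift Task 2→3, Task 4→4, Task 5→5.
Schedule Task 1@1, Task 2@3, Task 3@1, Task 4@4, Task 5@5: h1:4  h2:4  h3:4  h4:3  h5:3  h6:0  h7:0 — peak 4.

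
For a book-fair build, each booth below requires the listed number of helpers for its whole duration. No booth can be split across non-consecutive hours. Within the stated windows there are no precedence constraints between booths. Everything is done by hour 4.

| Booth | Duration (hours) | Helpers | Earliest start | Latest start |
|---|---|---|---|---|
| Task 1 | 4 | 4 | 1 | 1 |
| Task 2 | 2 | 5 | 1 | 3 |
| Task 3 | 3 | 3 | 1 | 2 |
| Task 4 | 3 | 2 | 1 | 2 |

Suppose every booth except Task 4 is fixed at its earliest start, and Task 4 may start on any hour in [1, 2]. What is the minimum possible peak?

14

Task 4@1: h1:14  h2:14  h3:9  h4:4 → peak 14
Task 4@2: h1:12  h2:14  h3:9  h4:6 → peak 14
Best is Task 4@1, peak 14.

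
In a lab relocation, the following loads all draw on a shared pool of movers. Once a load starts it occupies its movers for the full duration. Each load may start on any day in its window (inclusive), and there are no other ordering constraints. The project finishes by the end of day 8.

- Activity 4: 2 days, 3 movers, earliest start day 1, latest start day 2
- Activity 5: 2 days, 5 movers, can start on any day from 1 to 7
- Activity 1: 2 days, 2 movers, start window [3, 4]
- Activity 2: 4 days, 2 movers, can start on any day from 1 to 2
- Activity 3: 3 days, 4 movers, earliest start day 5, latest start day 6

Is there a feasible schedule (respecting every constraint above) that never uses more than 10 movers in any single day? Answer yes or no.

yes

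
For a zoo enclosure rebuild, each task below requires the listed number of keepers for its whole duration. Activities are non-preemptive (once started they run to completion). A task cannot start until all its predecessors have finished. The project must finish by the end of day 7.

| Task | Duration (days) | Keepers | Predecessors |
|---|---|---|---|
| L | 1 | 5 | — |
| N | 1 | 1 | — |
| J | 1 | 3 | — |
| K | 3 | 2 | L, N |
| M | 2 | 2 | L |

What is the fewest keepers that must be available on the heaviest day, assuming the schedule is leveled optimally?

Early-start (L@1, N@1, J@1, K@2, M@2) gives peak 9: d1:9  d2:4  d3:4  d4:2  d5:0  d6:0  d7:0.
Shift N→2, J→2, K→3, M→3.
Schedule L@1, N@2, J@2, K@3, M@3: d1:5  d2:4  d3:4  d4:4  d5:2  d6:0  d7:0 — peak 5.

5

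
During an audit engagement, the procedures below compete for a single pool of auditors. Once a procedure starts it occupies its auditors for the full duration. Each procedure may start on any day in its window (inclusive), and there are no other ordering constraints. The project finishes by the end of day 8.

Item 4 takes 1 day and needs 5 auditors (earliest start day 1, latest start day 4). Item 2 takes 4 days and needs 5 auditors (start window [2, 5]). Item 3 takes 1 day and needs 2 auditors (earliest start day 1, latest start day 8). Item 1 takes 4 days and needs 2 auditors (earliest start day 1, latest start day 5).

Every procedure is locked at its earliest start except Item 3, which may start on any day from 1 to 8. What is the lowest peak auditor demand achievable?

7

Item 3@1: d1:9  d2:7  d3:7  d4:7  d5:5  d6:0  d7:0  d8:0 → peak 9
Item 3@2: d1:7  d2:9  d3:7  d4:7  d5:5  d6:0  d7:0  d8:0 → peak 9
Item 3@3: d1:7  d2:7  d3:9  d4:7  d5:5  d6:0  d7:0  d8:0 → peak 9
Item 3@4: d1:7  d2:7  d3:7  d4:9  d5:5  d6:0  d7:0  d8:0 → peak 9
Item 3@5: d1:7  d2:7  d3:7  d4:7  d5:7  d6:0  d7:0  d8:0 → peak 7
Item 3@6: d1:7  d2:7  d3:7  d4:7  d5:5  d6:2  d7:0  d8:0 → peak 7
Item 3@7: d1:7  d2:7  d3:7  d4:7  d5:5  d6:0  d7:2  d8:0 → peak 7
Item 3@8: d1:7  d2:7  d3:7  d4:7  d5:5  d6:0  d7:0  d8:2 → peak 7
Best is Item 3@5, peak 7.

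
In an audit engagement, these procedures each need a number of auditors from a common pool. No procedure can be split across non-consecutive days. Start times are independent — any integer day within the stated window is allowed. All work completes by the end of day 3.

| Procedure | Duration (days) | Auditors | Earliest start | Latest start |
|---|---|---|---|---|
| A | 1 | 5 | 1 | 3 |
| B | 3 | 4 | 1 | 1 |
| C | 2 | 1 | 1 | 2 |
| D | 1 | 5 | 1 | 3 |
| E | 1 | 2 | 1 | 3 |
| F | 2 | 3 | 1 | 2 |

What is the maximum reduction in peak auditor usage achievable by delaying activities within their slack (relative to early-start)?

8

Early-start peak: d1:20  d2:8  d3:4 ⇒ 20.
Leveled (A@1, B@1, C@1, D@3, E@1, F@2): d1:12  d2:8  d3:12 ⇒ 12.
Reduction 20 − 12 = 8.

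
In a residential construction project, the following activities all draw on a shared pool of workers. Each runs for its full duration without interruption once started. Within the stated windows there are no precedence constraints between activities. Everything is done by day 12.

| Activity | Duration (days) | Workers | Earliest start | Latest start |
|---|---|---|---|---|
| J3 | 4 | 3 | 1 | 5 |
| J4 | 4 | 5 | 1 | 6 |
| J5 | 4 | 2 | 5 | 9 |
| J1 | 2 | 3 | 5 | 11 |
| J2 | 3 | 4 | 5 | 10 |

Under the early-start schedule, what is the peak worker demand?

9

Early-start schedule: J3@1, J4@1, J5@5, J1@5, J2@5.
Load per day: day 1: 8, day 2: 8, day 3: 8, day 4: 8, day 5: 9, day 6: 9, day 7: 6, day 8: 2, day 9: 0, day 10: 0, day 11: 0, day 12: 0.
Peak is 9.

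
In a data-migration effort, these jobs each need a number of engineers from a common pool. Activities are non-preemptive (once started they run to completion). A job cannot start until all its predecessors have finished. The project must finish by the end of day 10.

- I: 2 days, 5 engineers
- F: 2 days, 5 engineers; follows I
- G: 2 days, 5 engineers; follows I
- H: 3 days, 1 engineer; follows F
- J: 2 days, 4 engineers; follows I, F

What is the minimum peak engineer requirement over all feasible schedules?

Early-start (I@1, F@3, G@3, H@5, J@5) gives peak 10: d1:5  d2:5  d3:10  d4:10  d5:5  d6:5  d7:1  d8:0  d9:0  d10:0.
Shift G→5, H→7, J→7.
Schedule I@1, F@3, G@5, H@7, J@7: d1:5  d2:5  d3:5  d4:5  d5:5  d6:5  d7:5  d8:5  d9:1  d10:0 — peak 5.
Total engineer-days = 41 over 10 days ⇒ peak ≥ ⌈41/10⌉ = 5, so 5 is optimal.

5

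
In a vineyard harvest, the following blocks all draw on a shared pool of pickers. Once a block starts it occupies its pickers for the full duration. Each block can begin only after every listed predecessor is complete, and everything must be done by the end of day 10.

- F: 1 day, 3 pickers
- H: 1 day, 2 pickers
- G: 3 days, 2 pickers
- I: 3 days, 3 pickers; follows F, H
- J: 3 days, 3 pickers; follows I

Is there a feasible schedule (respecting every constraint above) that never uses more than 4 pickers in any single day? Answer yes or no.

yes

Schedule F@1, H@2, G@2, I@5, J@8: d1:3  d2:4  d3:2  d4:2  d5:3  d6:3  d7:3  d8:3  d9:3  d10:3 — peak 4 ≤ 4.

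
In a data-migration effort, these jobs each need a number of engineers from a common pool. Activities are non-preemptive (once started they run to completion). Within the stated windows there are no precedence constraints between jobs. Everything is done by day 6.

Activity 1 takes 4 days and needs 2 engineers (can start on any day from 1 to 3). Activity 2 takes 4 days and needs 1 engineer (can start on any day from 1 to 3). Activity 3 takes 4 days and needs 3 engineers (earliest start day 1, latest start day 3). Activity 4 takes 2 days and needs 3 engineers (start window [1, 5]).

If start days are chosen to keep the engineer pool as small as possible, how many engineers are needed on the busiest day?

Early-start (Activity 1@1, Activity 2@1, Activity 3@1, Activity 4@1) gives peak 9: d1:9  d2:9  d3:6  d4:6  d5:0  d6:0.
Shift Activity 4→5.
Schedule Activity 1@1, Activity 2@1, Activity 3@1, Activity 4@5: d1:6  d2:6  d3:6  d4:6  d5:3  d6:3 — peak 6.

6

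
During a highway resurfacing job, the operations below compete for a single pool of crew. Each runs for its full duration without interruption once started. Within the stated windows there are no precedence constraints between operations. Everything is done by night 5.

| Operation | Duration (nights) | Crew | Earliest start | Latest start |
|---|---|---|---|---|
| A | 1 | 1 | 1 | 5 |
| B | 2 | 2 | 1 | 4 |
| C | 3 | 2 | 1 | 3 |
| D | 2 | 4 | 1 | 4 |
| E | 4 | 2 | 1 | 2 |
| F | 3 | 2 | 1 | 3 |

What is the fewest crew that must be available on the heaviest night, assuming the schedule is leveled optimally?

Early-start (A@1, B@1, C@1, D@1, E@1, F@1) gives peak 13: n1:13  n2:12  n3:6  n4:2  n5:0.
Shift D→4, F→2.
Schedule A@1, B@1, C@1, D@4, E@1, F@2: n1:7  n2:8  n3:6  n4:8  n5:4 — peak 8.

8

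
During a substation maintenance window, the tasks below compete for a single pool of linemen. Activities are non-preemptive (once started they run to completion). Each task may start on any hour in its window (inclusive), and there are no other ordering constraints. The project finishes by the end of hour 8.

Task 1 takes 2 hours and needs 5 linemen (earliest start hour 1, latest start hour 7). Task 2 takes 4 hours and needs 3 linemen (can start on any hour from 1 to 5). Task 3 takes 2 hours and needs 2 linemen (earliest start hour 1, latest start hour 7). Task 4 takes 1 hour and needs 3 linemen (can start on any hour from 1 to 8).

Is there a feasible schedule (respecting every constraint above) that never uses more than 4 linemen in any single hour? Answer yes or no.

no

The minimum achievable peak is 5; 4 < 5, so no feasible schedule stays within the cap.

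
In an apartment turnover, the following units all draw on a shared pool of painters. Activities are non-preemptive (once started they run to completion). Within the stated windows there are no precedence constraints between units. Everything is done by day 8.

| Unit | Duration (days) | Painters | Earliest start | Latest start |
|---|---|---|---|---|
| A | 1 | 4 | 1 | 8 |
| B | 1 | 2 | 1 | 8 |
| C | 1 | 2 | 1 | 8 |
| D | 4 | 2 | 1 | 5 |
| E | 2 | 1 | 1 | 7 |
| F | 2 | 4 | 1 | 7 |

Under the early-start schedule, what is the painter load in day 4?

2

At early start, day 4 has: D.
Demand: 2 = 2.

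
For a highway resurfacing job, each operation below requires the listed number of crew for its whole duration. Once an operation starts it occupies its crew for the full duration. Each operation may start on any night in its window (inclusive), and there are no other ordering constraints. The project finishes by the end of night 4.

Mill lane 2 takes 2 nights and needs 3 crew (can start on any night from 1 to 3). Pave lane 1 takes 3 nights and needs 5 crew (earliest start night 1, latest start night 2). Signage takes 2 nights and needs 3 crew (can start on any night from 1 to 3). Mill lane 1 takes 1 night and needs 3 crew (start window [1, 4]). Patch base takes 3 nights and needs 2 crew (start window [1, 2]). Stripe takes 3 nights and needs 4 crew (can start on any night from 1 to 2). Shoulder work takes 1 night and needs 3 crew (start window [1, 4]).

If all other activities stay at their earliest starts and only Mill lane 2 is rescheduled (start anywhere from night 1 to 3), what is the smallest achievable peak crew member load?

Mill lane 2@1: n1:23  n2:17  n3:11  n4:0 → peak 23
Mill lane 2@2: n1:20  n2:17  n3:14  n4:0 → peak 20
Mill lane 2@3: n1:20  n2:14  n3:14  n4:3 → peak 20
Best is Mill lane 2@2, peak 20.

20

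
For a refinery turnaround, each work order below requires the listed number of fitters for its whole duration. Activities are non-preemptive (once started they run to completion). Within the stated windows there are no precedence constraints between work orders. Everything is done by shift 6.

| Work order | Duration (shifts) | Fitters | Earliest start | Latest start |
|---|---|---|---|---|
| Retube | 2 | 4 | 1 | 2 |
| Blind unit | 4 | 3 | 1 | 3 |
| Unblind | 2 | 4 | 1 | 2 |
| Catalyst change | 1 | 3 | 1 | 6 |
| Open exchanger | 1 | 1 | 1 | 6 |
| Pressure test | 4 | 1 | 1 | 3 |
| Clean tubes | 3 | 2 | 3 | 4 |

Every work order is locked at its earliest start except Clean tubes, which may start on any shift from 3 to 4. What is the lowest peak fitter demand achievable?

Clean tubes@3: s1:16  s2:12  s3:6  s4:6  s5:2  s6:0 → peak 16
Clean tubes@4: s1:16  s2:12  s3:4  s4:6  s5:2  s6:2 → peak 16
Best is Clean tubes@3, peak 16.

16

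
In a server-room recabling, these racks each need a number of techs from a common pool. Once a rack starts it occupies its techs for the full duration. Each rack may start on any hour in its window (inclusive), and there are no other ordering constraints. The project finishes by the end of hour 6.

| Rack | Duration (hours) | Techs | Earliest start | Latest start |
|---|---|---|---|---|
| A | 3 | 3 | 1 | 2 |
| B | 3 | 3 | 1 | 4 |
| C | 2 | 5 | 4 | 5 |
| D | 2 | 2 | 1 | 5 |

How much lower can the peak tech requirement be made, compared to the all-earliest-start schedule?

Early-start peak: h1:8  h2:8  h3:6  h4:5  h5:5  h6:0 ⇒ 8.
Leveled (A@1, B@1, C@4, D@4): h1:6  h2:6  h3:6  h4:7  h5:7  h6:0 ⇒ 7.
Reduction 8 − 7 = 1.

1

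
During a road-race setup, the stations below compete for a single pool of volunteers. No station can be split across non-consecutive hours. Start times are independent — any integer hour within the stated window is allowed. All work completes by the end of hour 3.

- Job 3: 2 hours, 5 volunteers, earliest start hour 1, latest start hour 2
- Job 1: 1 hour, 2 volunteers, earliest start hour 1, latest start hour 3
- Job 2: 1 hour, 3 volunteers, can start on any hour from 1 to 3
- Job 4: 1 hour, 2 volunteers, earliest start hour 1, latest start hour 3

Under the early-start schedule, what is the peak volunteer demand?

Early-start schedule: Job 3@1, Job 1@1, Job 2@1, Job 4@1.
Load per hour: hour 1: 12, hour 2: 5, hour 3: 0.
Peak is 12.

12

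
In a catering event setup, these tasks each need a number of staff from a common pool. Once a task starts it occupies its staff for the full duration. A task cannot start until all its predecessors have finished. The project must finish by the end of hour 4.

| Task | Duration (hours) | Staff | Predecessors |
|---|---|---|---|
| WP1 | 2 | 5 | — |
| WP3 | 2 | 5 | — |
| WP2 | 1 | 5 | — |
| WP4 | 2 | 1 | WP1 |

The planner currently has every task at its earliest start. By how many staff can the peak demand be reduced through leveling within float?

Early-start peak: h1:15  h2:10  h3:1  h4:1 ⇒ 15.
Leveled (WP1@1, WP3@1, WP2@3, WP4@3): h1:10  h2:10  h3:6  h4:1 ⇒ 10.
Reduction 15 − 10 = 5.

5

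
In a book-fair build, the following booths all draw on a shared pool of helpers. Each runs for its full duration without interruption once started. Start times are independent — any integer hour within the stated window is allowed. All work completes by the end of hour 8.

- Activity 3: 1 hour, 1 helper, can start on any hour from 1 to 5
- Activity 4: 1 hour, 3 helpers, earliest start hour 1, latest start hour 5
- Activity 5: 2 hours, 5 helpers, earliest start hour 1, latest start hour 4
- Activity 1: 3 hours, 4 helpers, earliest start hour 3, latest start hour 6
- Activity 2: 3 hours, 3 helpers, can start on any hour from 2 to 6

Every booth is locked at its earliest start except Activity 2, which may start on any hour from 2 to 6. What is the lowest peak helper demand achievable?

Activity 2@2: h1:9  h2:8  h3:7  h4:7  h5:4  h6:0  h7:0  h8:0 → peak 9
Activity 2@3: h1:9  h2:5  h3:7  h4:7  h5:7  h6:0  h7:0  h8:0 → peak 9
Activity 2@4: h1:9  h2:5  h3:4  h4:7  h5:7  h6:3  h7:0  h8:0 → peak 9
Activity 2@5: h1:9  h2:5  h3:4  h4:4  h5:7  h6:3  h7:3  h8:0 → peak 9
Activity 2@6: h1:9  h2:5  h3:4  h4:4  h5:4  h6:3  h7:3  h8:3 → peak 9
Best is Activity 2@2, peak 9.

9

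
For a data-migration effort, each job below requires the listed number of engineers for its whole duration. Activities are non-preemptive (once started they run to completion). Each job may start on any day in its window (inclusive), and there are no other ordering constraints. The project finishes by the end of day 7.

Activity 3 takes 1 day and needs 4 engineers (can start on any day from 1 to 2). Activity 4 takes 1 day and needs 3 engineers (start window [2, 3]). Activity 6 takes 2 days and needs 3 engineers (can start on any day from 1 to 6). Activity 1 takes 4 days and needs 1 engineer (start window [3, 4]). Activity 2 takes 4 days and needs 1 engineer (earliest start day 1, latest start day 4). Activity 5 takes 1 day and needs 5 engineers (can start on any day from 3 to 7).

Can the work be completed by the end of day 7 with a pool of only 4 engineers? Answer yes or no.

The minimum achievable peak is 5; 4 < 5, so no feasible schedule stays within the cap.

no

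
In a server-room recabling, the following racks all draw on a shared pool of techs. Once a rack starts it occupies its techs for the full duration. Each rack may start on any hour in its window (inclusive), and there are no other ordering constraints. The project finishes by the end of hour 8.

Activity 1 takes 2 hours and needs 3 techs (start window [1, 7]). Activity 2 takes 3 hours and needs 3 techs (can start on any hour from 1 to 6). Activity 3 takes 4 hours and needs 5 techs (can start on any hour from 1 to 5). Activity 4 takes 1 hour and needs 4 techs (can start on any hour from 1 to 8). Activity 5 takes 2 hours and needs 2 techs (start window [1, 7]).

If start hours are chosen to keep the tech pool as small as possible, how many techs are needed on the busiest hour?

6

Early-start (Activity 1@1, Activity 2@1, Activity 3@1, Activity 4@1, Activity 5@1) gives peak 17: h1:17  h2:13  h3:8  h4:5  h5:0  h6:0  h7:0  h8:0.
Shift Activity 3→5, Activity 4→4, Activity 5→3.
Schedule Activity 1@1, Activity 2@1, Activity 3@5, Activity 4@4, Activity 5@3: h1:6  h2:6  h3:5  h4:6  h5:5  h6:5  h7:5  h8:5 — peak 6.
Total tech-hours = 43 over 8 hours ⇒ peak ≥ ⌈43/8⌉ = 6, so 6 is optimal.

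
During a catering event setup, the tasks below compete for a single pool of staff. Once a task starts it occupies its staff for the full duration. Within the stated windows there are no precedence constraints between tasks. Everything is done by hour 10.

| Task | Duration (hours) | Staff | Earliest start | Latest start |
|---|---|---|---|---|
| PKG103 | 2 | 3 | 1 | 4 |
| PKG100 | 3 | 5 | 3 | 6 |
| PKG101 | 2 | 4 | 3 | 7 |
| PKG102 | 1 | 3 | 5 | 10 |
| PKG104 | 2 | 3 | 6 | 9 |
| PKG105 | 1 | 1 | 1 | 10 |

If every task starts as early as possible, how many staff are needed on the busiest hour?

9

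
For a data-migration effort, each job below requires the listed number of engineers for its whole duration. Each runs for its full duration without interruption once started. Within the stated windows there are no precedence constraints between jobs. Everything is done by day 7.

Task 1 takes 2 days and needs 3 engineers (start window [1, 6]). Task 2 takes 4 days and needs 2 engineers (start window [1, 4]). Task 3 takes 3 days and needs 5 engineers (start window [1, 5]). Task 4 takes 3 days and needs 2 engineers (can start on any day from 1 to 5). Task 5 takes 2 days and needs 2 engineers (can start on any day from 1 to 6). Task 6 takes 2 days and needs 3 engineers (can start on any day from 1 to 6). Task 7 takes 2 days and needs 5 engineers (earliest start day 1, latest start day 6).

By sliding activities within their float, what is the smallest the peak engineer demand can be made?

9

Early-start (Task 1@1, Task 2@1, Task 3@1, Task 4@1, Task 5@1, Task 6@1, Task 7@1) gives peak 22: d1:22  d2:22  d3:9  d4:2  d5:0  d6:0  d7:0.
Shift Task 3→3, Task 6→5, Task 7→6.
Schedule Task 1@1, Task 2@1, Task 3@3, Task 4@1, Task 5@1, Task 6@5, Task 7@6: d1:9  d2:9  d3:9  d4:7  d5:8  d6:8  d7:5 — peak 9.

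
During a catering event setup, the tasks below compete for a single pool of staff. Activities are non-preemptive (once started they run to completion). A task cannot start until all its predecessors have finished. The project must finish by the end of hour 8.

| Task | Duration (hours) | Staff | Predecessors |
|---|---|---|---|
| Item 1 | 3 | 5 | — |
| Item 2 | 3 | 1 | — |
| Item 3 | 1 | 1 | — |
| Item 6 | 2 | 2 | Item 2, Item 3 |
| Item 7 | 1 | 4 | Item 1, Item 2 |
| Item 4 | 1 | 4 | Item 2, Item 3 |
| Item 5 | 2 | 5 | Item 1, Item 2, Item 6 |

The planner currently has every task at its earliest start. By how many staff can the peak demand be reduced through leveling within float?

4

Early-start peak: h1:7  h2:6  h3:6  h4:10  h5:2  h6:5  h7:5  h8:0 ⇒ 10.
Leveled (Item 1@1, Item 2@1, Item 3@4, Item 6@5, Item 7@4, Item 4@5, Item 5@7): h1:6  h2:6  h3:6  h4:5  h5:6  h6:2  h7:5  h8:5 ⇒ 6.
Reduction 10 − 6 = 4.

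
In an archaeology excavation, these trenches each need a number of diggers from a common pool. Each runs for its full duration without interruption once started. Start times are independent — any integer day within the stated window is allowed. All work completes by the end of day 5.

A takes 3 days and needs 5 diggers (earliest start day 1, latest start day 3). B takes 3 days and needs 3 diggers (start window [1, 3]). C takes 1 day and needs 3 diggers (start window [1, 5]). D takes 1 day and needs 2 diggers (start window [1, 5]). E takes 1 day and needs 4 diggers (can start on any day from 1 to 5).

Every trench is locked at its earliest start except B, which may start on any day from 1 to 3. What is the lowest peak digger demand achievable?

B@1: d1:17  d2:8  d3:8  d4:0  d5:0 → peak 17
B@2: d1:14  d2:8  d3:8  d4:3  d5:0 → peak 14
B@3: d1:14  d2:5  d3:8  d4:3  d5:3 → peak 14
Best is B@2, peak 14.

14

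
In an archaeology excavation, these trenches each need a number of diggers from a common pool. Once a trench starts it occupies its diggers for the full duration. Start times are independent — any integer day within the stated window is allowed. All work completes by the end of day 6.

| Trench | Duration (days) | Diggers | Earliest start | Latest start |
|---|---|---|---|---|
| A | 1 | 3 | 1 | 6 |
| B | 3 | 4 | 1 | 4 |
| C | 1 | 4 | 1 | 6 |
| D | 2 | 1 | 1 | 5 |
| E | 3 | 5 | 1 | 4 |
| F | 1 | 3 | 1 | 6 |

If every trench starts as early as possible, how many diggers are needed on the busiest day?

Early-start schedule: A@1, B@1, C@1, D@1, E@1, F@1.
Load per day: day 1: 20, day 2: 10, day 3: 9, day 4: 0, day 5: 0, day 6: 0.
Peak is 20.

20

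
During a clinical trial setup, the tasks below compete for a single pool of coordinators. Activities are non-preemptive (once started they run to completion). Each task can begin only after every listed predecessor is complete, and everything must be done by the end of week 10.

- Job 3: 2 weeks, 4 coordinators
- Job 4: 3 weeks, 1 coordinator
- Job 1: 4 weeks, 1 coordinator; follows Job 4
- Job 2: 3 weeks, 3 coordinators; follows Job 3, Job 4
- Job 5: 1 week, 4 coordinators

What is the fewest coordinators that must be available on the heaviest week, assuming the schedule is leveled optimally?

4

Early-start (Job 3@1, Job 4@1, Job 1@4, Job 2@4, Job 5@1) gives peak 9: w1:9  w2:5  w3:1  w4:4  w5:4  w6:4  w7:1  w8:0  w9:0  w10:0.
Shift Job 4→3, Job 1→6, Job 2→6, Job 5→10.
Schedule Job 3@1, Job 4@3, Job 1@6, Job 2@6, Job 5@10: w1:4  w2:4  w3:1  w4:1  w5:1  w6:4  w7:4  w8:4  w9:1  w10:4 — peak 4.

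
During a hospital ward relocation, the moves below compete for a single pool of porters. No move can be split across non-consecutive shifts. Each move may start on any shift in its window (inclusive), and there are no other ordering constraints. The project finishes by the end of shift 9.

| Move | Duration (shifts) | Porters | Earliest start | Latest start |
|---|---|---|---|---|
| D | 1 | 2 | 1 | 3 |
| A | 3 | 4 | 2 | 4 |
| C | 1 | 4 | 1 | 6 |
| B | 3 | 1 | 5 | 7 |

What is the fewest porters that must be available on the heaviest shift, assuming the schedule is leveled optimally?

4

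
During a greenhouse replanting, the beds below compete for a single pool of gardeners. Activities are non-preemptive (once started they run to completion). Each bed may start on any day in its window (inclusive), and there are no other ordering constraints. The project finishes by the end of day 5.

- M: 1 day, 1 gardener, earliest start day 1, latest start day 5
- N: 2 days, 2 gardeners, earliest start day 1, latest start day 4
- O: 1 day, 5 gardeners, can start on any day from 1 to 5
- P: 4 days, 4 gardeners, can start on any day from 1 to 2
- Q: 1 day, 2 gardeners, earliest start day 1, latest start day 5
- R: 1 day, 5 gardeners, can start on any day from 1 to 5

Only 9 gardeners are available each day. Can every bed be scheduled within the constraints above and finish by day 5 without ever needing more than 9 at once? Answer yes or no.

yes

Schedule M@1, N@1, O@1, P@2, Q@2, R@3: d1:8  d2:8  d3:9  d4:4  d5:4 — peak 9 ≤ 9.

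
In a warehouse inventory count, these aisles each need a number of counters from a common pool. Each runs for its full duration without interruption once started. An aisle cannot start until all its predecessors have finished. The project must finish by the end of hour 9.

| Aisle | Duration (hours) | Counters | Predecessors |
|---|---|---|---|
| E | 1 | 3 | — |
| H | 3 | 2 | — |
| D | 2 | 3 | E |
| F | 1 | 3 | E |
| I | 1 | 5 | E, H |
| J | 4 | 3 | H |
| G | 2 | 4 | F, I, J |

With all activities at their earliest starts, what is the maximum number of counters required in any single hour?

Early-start schedule: E@1, H@1, D@2, F@2, I@4, J@4, G@8.
Load per hour: hour 1: 5, hour 2: 8, hour 3: 5, hour 4: 8, hour 5: 3, hour 6: 3, hour 7: 3, hour 8: 4, hour 9: 4.
Peak is 8.

8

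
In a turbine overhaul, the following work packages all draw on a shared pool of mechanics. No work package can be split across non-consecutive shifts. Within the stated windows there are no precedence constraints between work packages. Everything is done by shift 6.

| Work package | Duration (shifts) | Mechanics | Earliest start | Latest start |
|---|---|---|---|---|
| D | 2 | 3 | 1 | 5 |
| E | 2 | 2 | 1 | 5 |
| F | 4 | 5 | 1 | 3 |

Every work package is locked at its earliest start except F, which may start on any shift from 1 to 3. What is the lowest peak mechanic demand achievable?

F@1: s1:10  s2:10  s3:5  s4:5  s5:0  s6:0 → peak 10
F@2: s1:5  s2:10  s3:5  s4:5  s5:5  s6:0 → peak 10
F@3: s1:5  s2:5  s3:5  s4:5  s5:5  s6:5 → peak 5
Best is F@3, peak 5.

5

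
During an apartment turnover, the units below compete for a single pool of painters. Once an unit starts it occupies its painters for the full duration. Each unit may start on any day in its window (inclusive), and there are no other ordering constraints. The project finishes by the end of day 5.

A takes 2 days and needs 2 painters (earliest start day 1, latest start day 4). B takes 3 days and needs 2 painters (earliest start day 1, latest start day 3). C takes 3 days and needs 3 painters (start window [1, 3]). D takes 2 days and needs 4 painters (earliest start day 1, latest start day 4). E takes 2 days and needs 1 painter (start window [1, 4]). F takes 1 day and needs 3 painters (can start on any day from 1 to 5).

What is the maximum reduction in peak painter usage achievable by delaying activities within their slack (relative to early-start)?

Early-start peak: d1:15  d2:12  d3:5  d4:0  d5:0 ⇒ 15.
Leveled (A@1, B@1, C@1, D@4, E@3, F@5): d1:7  d2:7  d3:6  d4:5  d5:7 ⇒ 7.
Reduction 15 − 7 = 8.

8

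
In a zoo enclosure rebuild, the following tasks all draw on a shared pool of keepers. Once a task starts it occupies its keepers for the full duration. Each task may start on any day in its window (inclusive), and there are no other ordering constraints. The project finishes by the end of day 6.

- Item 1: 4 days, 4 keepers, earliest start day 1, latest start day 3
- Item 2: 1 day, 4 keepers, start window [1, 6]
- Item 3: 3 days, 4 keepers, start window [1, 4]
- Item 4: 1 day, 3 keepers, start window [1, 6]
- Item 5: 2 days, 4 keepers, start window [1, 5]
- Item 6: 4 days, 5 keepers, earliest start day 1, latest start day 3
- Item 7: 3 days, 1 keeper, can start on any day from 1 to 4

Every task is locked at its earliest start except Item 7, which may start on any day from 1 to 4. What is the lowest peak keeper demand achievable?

Item 7@1: d1:25  d2:18  d3:14  d4:9  d5:0  d6:0 → peak 25
Item 7@2: d1:24  d2:18  d3:14  d4:10  d5:0  d6:0 → peak 24
Item 7@3: d1:24  d2:17  d3:14  d4:10  d5:1  d6:0 → peak 24
Item 7@4: d1:24  d2:17  d3:13  d4:10  d5:1  d6:1 → peak 24
Best is Item 7@2, peak 24.

24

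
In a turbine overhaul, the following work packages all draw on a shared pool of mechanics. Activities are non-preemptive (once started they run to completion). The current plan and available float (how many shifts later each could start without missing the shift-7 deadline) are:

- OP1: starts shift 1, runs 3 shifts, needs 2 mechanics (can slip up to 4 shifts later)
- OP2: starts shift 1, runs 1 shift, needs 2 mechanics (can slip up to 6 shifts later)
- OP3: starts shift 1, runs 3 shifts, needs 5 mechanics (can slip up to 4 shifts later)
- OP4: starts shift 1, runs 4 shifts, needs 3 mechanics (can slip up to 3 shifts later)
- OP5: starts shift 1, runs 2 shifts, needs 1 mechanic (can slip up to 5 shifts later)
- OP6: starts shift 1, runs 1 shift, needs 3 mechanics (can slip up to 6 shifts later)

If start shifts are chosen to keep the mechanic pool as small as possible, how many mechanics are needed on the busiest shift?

Early-start (OP1@1, OP2@1, OP3@1, OP4@1, OP5@1, OP6@1) gives peak 16: s1:16  s2:11  s3:10  s4:3  s5:0  s6:0  s7:0.
Shift OP3→5, OP5→2, OP6→4.
Schedule OP1@1, OP2@1, OP3@5, OP4@1, OP5@2, OP6@4: s1:7  s2:6  s3:6  s4:6  s5:5  s6:5  s7:5 — peak 7.

7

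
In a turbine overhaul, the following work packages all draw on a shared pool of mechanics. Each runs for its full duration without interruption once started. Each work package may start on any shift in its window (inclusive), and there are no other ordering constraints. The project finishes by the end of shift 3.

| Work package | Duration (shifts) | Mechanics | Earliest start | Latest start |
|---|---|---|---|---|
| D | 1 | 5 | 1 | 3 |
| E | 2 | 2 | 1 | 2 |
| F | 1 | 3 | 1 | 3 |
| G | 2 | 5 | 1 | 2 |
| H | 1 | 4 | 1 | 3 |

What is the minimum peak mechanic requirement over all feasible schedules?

10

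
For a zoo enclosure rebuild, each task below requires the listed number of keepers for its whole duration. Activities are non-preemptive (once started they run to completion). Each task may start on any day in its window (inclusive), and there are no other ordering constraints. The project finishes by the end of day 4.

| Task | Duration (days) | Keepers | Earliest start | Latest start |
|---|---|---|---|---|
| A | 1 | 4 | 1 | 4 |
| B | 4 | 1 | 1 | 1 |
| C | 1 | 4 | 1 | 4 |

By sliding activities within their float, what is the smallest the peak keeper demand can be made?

Early-start (A@1, B@1, C@1) gives peak 9: d1:9  d2:1  d3:1  d4:1.
Shift C→2.
Schedule A@1, B@1, C@2: d1:5  d2:5  d3:1  d4:1 — peak 5.
No arrangement of the 16 feasible schedules does better.

5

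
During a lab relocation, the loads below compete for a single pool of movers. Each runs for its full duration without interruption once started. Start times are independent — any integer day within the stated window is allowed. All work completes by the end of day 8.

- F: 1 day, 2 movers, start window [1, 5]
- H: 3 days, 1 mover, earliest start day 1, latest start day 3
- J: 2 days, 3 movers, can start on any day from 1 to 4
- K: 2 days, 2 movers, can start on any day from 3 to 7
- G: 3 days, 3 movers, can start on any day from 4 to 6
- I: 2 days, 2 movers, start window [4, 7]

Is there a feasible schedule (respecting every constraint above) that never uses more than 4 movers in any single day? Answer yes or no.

yes

Schedule F@1, H@1, J@2, K@4, G@6, I@4: d1:3  d2:4  d3:4  d4:4  d5:4  d6:3  d7:3  d8:3 — peak 4 ≤ 4.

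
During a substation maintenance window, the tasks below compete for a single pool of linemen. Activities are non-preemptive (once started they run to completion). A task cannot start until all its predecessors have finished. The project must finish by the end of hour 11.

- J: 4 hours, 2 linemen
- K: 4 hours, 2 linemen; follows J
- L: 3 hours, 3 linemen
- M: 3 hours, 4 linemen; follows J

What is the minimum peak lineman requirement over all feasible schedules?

Early-start (J@1, K@5, L@1, M@5) gives peak 6: h1:5  h2:5  h3:5  h4:2  h5:6  h6:6  h7:6  h8:2  h9:0  h10:0  h11:0.
Shift M→9.
Schedule J@1, K@5, L@1, M@9: h1:5  h2:5  h3:5  h4:2  h5:2  h6:2  h7:2  h8:2  h9:4  h10:4  h11:4 — peak 5.

5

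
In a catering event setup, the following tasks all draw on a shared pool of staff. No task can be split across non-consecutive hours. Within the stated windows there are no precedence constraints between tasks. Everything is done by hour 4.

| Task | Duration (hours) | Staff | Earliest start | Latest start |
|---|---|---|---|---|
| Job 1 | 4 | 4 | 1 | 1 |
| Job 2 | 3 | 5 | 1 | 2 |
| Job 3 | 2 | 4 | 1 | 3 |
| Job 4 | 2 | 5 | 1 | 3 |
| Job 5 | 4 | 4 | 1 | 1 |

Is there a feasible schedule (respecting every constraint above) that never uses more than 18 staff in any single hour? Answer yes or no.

yes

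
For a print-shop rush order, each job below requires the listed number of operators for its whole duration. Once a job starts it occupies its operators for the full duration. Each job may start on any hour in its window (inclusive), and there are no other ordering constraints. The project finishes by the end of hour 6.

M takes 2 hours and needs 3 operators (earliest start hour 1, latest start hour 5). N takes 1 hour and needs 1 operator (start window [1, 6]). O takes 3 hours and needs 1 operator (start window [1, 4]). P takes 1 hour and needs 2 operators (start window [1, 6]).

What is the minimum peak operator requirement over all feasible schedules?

3

Early-start (M@1, N@1, O@1, P@1) gives peak 7: h1:7  h2:4  h3:1  h4:0  h5:0  h6:0.
Shift N→3, O→3, P→4.
Schedule M@1, N@3, O@3, P@4: h1:3  h2:3  h3:2  h4:3  h5:1  h6:0 — peak 3.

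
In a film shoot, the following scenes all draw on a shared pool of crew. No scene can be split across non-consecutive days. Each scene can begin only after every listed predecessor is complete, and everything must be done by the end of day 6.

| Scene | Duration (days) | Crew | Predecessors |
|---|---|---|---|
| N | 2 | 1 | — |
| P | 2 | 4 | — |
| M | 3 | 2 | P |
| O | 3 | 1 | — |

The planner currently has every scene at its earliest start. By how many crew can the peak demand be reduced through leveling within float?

2

Early-start peak: d1:6  d2:6  d3:3  d4:2  d5:2  d6:0 ⇒ 6.
Leveled (N@3, P@1, M@3, O@3): d1:4  d2:4  d3:4  d4:4  d5:3  d6:0 ⇒ 4.
Reduction 6 − 4 = 2.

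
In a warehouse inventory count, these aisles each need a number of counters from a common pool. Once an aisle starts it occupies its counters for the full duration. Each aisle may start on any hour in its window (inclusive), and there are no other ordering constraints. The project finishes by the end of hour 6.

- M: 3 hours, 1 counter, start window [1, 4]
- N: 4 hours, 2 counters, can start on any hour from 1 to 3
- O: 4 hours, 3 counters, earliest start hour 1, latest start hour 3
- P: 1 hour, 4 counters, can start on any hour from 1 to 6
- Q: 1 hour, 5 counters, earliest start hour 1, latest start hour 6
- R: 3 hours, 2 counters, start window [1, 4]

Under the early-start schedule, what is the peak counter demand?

17

Early-start schedule: M@1, N@1, O@1, P@1, Q@1, R@1.
Load per hour: hour 1: 17, hour 2: 8, hour 3: 8, hour 4: 5, hour 5: 0, hour 6: 0.
Peak is 17.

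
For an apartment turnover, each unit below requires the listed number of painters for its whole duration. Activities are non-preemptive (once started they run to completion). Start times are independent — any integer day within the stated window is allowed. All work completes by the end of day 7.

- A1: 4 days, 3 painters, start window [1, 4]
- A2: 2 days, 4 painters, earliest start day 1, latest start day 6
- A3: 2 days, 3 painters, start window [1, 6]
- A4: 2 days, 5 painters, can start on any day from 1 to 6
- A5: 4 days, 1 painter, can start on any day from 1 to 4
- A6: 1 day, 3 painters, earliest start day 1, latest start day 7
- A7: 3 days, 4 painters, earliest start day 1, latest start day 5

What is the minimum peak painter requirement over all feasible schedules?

8

Early-start (A1@1, A2@1, A3@1, A4@1, A5@1, A6@1, A7@1) gives peak 23: d1:23  d2:20  d3:8  d4:4  d5:0  d6:0  d7:0.
Shift A3→5, A4→6, A6→7, A7→3.
Schedule A1@1, A2@1, A3@5, A4@6, A5@1, A6@7, A7@3: d1:8  d2:8  d3:8  d4:8  d5:7  d6:8  d7:8 — peak 8.
Total painter-days = 55 over 7 days ⇒ peak ≥ ⌈55/7⌉ = 8, so 8 is optimal.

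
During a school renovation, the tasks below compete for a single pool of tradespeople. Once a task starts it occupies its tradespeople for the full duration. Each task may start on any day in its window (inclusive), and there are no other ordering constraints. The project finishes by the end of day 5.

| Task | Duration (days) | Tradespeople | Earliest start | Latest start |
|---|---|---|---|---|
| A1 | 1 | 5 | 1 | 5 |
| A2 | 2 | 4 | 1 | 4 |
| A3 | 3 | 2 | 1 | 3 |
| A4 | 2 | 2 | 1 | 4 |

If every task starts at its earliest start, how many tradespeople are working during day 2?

8

At early start, day 2 has: A2, A3, A4.
Demand: 4 + 2 + 2 = 8.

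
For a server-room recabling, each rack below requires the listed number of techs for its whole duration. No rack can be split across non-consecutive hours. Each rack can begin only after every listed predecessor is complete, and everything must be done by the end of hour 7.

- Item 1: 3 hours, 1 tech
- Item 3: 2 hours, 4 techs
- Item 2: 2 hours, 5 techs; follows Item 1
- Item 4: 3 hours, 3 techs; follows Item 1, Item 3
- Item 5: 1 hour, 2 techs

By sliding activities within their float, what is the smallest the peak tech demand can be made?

Schedule Item 1@1, Item 3@1, Item 2@4, Item 4@4, Item 5@1: h1:7  h2:5  h3:1  h4:8  h5:8  h6:3  h7:0 — peak 8.

8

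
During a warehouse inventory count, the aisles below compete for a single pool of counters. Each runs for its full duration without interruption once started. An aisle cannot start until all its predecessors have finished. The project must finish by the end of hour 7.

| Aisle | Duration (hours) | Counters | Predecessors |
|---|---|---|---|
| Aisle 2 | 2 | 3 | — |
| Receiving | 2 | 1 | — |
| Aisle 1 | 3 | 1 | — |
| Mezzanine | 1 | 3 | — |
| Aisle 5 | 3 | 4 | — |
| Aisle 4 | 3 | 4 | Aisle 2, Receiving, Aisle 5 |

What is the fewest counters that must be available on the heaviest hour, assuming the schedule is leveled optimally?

Early-start (Aisle 2@1, Receiving@1, Aisle 1@1, Mezzanine@1, Aisle 5@1, Aisle 4@4) gives peak 12: h1:12  h2:9  h3:5  h4:4  h5:4  h6:4  h7:0.
Shift Receiving→3, Aisle 1→3, Aisle 5→2, Aisle 4→5.
Schedule Aisle 2@1, Receiving@3, Aisle 1@3, Mezzanine@1, Aisle 5@2, Aisle 4@5: h1:6  h2:7  h3:6  h4:6  h5:5  h6:4  h7:4 — peak 7.

7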